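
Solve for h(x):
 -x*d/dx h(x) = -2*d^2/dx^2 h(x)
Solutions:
 h(x) = C1 + C2*erfi(x/2)


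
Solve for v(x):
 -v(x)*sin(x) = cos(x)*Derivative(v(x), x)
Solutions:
 v(x) = C1*cos(x)


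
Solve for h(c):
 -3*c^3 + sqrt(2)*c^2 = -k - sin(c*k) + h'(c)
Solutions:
 h(c) = C1 - 3*c^4/4 + sqrt(2)*c^3/3 + c*k - cos(c*k)/k


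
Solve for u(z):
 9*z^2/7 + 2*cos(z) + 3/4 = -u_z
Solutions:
 u(z) = C1 - 3*z^3/7 - 3*z/4 - 2*sin(z)


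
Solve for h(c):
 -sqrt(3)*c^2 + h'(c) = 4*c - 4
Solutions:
 h(c) = C1 + sqrt(3)*c^3/3 + 2*c^2 - 4*c


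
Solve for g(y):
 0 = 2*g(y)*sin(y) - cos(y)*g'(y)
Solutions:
 g(y) = C1/cos(y)^2


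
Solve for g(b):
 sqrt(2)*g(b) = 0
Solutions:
 g(b) = 0


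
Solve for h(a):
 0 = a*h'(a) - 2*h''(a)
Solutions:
 h(a) = C1 + C2*erfi(a/2)


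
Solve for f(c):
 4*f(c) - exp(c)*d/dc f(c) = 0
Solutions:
 f(c) = C1*exp(-4*exp(-c))


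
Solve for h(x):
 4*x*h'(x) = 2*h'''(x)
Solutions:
 h(x) = C1 + Integral(C2*airyai(2^(1/3)*x) + C3*airybi(2^(1/3)*x), x)


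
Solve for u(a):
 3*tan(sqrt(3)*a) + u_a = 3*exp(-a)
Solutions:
 u(a) = C1 - sqrt(3)*log(tan(sqrt(3)*a)^2 + 1)/2 - 3*exp(-a)


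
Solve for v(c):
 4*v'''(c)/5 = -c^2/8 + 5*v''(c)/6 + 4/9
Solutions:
 v(c) = C1 + C2*c + C3*exp(25*c/24) + c^4/80 + 6*c^3/125 - 1204*c^2/9375


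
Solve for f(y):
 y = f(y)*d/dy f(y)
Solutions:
 f(y) = -sqrt(C1 + y^2)
 f(y) = sqrt(C1 + y^2)


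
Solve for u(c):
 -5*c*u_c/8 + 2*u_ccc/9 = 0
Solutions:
 u(c) = C1 + Integral(C2*airyai(2^(2/3)*45^(1/3)*c/4) + C3*airybi(2^(2/3)*45^(1/3)*c/4), c)


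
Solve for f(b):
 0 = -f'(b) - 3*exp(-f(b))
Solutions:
 f(b) = log(C1 - 3*b)


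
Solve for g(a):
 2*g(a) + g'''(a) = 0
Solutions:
 g(a) = C3*exp(-2^(1/3)*a) + (C1*sin(2^(1/3)*sqrt(3)*a/2) + C2*cos(2^(1/3)*sqrt(3)*a/2))*exp(2^(1/3)*a/2)


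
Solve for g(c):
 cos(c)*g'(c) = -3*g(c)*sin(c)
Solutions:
 g(c) = C1*cos(c)^3


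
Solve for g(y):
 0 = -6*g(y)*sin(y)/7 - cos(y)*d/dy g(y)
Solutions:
 g(y) = C1*cos(y)^(6/7)


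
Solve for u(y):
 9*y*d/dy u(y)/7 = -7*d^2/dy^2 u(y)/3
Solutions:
 u(y) = C1 + C2*erf(3*sqrt(6)*y/14)


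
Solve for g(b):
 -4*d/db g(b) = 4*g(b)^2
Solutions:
 g(b) = 1/(C1 + b)


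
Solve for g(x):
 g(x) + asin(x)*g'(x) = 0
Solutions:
 g(x) = C1*exp(-Integral(1/asin(x), x))


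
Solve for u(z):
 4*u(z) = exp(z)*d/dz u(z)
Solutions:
 u(z) = C1*exp(-4*exp(-z))


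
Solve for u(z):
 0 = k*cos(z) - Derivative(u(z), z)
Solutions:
 u(z) = C1 + k*sin(z)


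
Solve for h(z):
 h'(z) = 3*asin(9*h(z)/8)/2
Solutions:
 Integral(1/asin(9*_y/8), (_y, h(z))) = C1 + 3*z/2


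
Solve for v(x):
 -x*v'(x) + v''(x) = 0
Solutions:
 v(x) = C1 + C2*erfi(sqrt(2)*x/2)


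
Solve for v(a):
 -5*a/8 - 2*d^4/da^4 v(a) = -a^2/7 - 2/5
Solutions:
 v(a) = C1 + C2*a + C3*a^2 + C4*a^3 + a^6/5040 - a^5/384 + a^4/120


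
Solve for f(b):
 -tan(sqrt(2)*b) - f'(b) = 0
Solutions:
 f(b) = C1 + sqrt(2)*log(cos(sqrt(2)*b))/2


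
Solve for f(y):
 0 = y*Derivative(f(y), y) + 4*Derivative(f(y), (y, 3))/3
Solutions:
 f(y) = C1 + Integral(C2*airyai(-6^(1/3)*y/2) + C3*airybi(-6^(1/3)*y/2), y)


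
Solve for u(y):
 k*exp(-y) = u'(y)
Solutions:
 u(y) = C1 - k*exp(-y)


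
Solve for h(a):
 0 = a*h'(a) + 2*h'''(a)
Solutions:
 h(a) = C1 + Integral(C2*airyai(-2^(2/3)*a/2) + C3*airybi(-2^(2/3)*a/2), a)


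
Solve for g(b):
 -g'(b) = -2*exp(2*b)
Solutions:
 g(b) = C1 + exp(2*b)


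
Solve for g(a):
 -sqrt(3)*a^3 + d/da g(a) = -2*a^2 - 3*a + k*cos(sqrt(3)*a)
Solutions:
 g(a) = C1 + sqrt(3)*a^4/4 - 2*a^3/3 - 3*a^2/2 + sqrt(3)*k*sin(sqrt(3)*a)/3


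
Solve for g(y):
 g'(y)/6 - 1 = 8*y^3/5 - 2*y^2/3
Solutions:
 g(y) = C1 + 12*y^4/5 - 4*y^3/3 + 6*y


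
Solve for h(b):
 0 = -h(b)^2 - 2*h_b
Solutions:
 h(b) = 2/(C1 + b)


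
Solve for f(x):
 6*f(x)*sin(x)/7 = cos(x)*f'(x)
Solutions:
 f(x) = C1/cos(x)^(6/7)


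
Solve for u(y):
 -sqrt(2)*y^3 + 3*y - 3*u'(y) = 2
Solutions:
 u(y) = C1 - sqrt(2)*y^4/12 + y^2/2 - 2*y/3


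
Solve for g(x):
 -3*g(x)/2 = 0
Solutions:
 g(x) = 0


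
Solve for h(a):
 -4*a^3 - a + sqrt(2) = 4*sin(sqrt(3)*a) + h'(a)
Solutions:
 h(a) = C1 - a^4 - a^2/2 + sqrt(2)*a + 4*sqrt(3)*cos(sqrt(3)*a)/3


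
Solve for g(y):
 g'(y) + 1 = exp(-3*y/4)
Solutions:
 g(y) = C1 - y - 4*exp(-3*y/4)/3


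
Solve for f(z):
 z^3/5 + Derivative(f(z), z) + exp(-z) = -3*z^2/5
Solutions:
 f(z) = C1 - z^4/20 - z^3/5 + exp(-z)


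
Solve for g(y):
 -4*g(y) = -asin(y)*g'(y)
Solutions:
 g(y) = C1*exp(4*Integral(1/asin(y), y))


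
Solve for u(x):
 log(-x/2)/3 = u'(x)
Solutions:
 u(x) = C1 + x*log(-x)/3 + x*(-1 - log(2))/3


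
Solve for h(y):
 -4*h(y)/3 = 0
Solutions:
 h(y) = 0


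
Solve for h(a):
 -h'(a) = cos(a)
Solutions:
 h(a) = C1 - sin(a)


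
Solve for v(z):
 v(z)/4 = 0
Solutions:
 v(z) = 0


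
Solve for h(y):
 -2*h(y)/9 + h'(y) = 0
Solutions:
 h(y) = C1*exp(2*y/9)


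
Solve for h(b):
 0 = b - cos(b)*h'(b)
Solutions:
 h(b) = C1 + Integral(b/cos(b), b)


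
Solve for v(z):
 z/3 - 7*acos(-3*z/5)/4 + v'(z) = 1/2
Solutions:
 v(z) = C1 - z^2/6 + 7*z*acos(-3*z/5)/4 + z/2 + 7*sqrt(25 - 9*z^2)/12


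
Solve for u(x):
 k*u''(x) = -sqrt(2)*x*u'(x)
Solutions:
 u(x) = C1 + C2*sqrt(k)*erf(2^(3/4)*x*sqrt(1/k)/2)


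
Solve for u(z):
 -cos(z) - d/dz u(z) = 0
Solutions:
 u(z) = C1 - sin(z)


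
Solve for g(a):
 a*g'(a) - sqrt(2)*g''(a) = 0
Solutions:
 g(a) = C1 + C2*erfi(2^(1/4)*a/2)


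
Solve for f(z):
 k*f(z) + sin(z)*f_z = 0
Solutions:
 f(z) = C1*exp(k*(-log(cos(z) - 1) + log(cos(z) + 1))/2)


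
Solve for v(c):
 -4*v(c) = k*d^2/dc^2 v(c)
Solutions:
 v(c) = C1*exp(-2*c*sqrt(-1/k)) + C2*exp(2*c*sqrt(-1/k))


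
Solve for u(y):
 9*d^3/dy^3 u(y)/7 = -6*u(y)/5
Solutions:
 u(y) = C3*exp(-14^(1/3)*15^(2/3)*y/15) + (C1*sin(14^(1/3)*3^(1/6)*5^(2/3)*y/10) + C2*cos(14^(1/3)*3^(1/6)*5^(2/3)*y/10))*exp(14^(1/3)*15^(2/3)*y/30)


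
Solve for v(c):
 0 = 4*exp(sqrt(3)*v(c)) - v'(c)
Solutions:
 v(c) = sqrt(3)*(2*log(-1/(C1 + 4*c)) - log(3))/6


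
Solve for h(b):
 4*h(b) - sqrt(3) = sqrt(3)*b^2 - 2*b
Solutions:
 h(b) = sqrt(3)*b^2/4 - b/2 + sqrt(3)/4


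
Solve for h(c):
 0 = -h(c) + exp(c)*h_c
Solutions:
 h(c) = C1*exp(-exp(-c))


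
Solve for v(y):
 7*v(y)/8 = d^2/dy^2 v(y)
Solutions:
 v(y) = C1*exp(-sqrt(14)*y/4) + C2*exp(sqrt(14)*y/4)


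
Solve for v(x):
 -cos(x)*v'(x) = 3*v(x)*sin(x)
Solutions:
 v(x) = C1*cos(x)^3


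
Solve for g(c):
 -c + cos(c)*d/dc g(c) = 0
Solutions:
 g(c) = C1 + Integral(c/cos(c), c)


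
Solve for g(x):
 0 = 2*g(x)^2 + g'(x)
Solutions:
 g(x) = 1/(C1 + 2*x)


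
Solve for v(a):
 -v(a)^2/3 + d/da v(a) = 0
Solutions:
 v(a) = -3/(C1 + a)


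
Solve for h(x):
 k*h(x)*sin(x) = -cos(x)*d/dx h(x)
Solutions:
 h(x) = C1*exp(k*log(cos(x)))


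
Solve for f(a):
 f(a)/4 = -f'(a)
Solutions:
 f(a) = C1*exp(-a/4)


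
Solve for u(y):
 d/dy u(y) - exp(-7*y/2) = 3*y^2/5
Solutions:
 u(y) = C1 + y^3/5 - 2*exp(-7*y/2)/7


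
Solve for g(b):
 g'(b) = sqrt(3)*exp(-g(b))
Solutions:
 g(b) = log(C1 + sqrt(3)*b)


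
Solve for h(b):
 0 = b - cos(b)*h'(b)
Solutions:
 h(b) = C1 + Integral(b/cos(b), b)


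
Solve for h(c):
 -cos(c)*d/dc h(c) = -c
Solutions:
 h(c) = C1 + Integral(c/cos(c), c)


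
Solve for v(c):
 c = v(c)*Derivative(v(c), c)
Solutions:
 v(c) = -sqrt(C1 + c^2)
 v(c) = sqrt(C1 + c^2)


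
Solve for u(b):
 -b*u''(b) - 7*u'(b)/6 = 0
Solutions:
 u(b) = C1 + C2/b^(1/6)


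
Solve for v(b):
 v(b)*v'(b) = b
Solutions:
 v(b) = -sqrt(C1 + b^2)
 v(b) = sqrt(C1 + b^2)


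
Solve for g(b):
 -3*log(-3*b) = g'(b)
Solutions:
 g(b) = C1 - 3*b*log(-b) + 3*b*(1 - log(3))


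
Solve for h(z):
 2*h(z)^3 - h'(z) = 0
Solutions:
 h(z) = -sqrt(2)*sqrt(-1/(C1 + 2*z))/2
 h(z) = sqrt(2)*sqrt(-1/(C1 + 2*z))/2


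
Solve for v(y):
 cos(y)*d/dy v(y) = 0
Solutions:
 v(y) = C1


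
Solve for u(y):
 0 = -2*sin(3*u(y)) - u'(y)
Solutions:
 u(y) = -acos((-C1 - exp(12*y))/(C1 - exp(12*y)))/3 + 2*pi/3
 u(y) = acos((-C1 - exp(12*y))/(C1 - exp(12*y)))/3


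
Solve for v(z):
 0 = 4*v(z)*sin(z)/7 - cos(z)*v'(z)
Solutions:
 v(z) = C1/cos(z)^(4/7)


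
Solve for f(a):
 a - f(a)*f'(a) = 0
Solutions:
 f(a) = -sqrt(C1 + a^2)
 f(a) = sqrt(C1 + a^2)


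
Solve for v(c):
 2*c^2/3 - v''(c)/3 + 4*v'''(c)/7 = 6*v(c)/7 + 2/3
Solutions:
 v(c) = C1*exp(c*(-(108*sqrt(107034) + 35335)^(1/3) - 49/(108*sqrt(107034) + 35335)^(1/3) + 14)/72)*sin(sqrt(3)*c*(-(108*sqrt(107034) + 35335)^(1/3) + 49/(108*sqrt(107034) + 35335)^(1/3))/72) + C2*exp(c*(-(108*sqrt(107034) + 35335)^(1/3) - 49/(108*sqrt(107034) + 35335)^(1/3) + 14)/72)*cos(sqrt(3)*c*(-(108*sqrt(107034) + 35335)^(1/3) + 49/(108*sqrt(107034) + 35335)^(1/3))/72) + C3*exp(c*(49/(108*sqrt(107034) + 35335)^(1/3) + 7 + (108*sqrt(107034) + 35335)^(1/3))/36) + 7*c^2/9 - 112/81


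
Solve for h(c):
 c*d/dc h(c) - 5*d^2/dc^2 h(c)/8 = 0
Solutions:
 h(c) = C1 + C2*erfi(2*sqrt(5)*c/5)


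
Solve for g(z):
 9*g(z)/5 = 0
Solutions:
 g(z) = 0


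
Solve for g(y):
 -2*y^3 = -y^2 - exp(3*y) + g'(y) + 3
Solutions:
 g(y) = C1 - y^4/2 + y^3/3 - 3*y + exp(3*y)/3


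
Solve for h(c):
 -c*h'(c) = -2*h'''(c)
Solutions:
 h(c) = C1 + Integral(C2*airyai(2^(2/3)*c/2) + C3*airybi(2^(2/3)*c/2), c)


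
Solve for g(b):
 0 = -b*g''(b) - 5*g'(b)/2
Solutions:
 g(b) = C1 + C2/b^(3/2)


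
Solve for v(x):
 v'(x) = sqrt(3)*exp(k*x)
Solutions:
 v(x) = C1 + sqrt(3)*exp(k*x)/k


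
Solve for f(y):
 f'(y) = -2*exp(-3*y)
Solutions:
 f(y) = C1 + 2*exp(-3*y)/3


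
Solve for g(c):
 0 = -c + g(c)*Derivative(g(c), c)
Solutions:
 g(c) = -sqrt(C1 + c^2)
 g(c) = sqrt(C1 + c^2)


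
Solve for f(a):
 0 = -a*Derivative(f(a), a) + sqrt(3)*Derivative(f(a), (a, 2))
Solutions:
 f(a) = C1 + C2*erfi(sqrt(2)*3^(3/4)*a/6)


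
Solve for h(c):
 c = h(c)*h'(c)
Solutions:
 h(c) = -sqrt(C1 + c^2)
 h(c) = sqrt(C1 + c^2)


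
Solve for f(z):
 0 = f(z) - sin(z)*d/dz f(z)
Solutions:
 f(z) = C1*sqrt(cos(z) - 1)/sqrt(cos(z) + 1)


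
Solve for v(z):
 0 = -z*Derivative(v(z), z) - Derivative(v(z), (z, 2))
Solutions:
 v(z) = C1 + C2*erf(sqrt(2)*z/2)


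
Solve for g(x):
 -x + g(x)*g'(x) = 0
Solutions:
 g(x) = -sqrt(C1 + x^2)
 g(x) = sqrt(C1 + x^2)


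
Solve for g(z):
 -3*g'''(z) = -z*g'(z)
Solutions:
 g(z) = C1 + Integral(C2*airyai(3^(2/3)*z/3) + C3*airybi(3^(2/3)*z/3), z)


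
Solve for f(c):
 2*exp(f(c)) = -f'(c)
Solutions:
 f(c) = log(1/(C1 + 2*c))


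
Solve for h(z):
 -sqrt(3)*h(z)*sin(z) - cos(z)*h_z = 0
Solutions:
 h(z) = C1*cos(z)^(sqrt(3))


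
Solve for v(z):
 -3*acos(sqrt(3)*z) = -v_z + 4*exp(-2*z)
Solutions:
 v(z) = C1 + 3*z*acos(sqrt(3)*z) - sqrt(3)*sqrt(1 - 3*z^2) - 2*exp(-2*z)


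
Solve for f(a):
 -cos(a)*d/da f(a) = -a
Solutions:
 f(a) = C1 + Integral(a/cos(a), a)


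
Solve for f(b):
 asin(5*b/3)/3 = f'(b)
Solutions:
 f(b) = C1 + b*asin(5*b/3)/3 + sqrt(9 - 25*b^2)/15


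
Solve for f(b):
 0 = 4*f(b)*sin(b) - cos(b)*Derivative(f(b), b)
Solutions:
 f(b) = C1/cos(b)^4


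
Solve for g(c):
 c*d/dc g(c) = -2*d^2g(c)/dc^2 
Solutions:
 g(c) = C1 + C2*erf(c/2)


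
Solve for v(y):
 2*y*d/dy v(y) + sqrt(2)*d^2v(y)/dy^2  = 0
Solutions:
 v(y) = C1 + C2*erf(2^(3/4)*y/2)


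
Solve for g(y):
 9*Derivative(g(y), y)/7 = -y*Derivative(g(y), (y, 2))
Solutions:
 g(y) = C1 + C2/y^(2/7)


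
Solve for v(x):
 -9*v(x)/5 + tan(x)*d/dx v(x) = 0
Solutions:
 v(x) = C1*sin(x)^(9/5)


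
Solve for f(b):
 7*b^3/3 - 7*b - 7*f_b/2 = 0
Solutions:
 f(b) = C1 + b^4/6 - b^2


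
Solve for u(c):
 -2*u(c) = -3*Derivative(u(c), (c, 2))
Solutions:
 u(c) = C1*exp(-sqrt(6)*c/3) + C2*exp(sqrt(6)*c/3)


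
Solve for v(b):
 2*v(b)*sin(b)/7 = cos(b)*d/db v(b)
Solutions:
 v(b) = C1/cos(b)^(2/7)


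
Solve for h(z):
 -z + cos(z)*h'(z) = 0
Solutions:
 h(z) = C1 + Integral(z/cos(z), z)


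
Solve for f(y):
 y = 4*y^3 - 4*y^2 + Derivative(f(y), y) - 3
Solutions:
 f(y) = C1 - y^4 + 4*y^3/3 + y^2/2 + 3*y


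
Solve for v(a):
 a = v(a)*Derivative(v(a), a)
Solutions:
 v(a) = -sqrt(C1 + a^2)
 v(a) = sqrt(C1 + a^2)


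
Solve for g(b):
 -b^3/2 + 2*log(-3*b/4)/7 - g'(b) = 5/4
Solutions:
 g(b) = C1 - b^4/8 + 2*b*log(-b)/7 + b*(-43 - 16*log(2) + 8*log(3))/28


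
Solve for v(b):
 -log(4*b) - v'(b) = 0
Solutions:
 v(b) = C1 - b*log(b) - b*log(4) + b


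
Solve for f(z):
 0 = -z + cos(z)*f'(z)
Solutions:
 f(z) = C1 + Integral(z/cos(z), z)


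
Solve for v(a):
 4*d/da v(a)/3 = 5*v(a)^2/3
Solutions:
 v(a) = -4/(C1 + 5*a)


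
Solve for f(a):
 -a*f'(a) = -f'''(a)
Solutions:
 f(a) = C1 + Integral(C2*airyai(a) + C3*airybi(a), a)


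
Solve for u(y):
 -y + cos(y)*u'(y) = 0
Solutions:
 u(y) = C1 + Integral(y/cos(y), y)


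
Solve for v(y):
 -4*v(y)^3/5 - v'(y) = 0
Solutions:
 v(y) = -sqrt(10)*sqrt(-1/(C1 - 4*y))/2
 v(y) = sqrt(10)*sqrt(-1/(C1 - 4*y))/2


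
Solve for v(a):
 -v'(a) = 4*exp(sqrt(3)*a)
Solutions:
 v(a) = C1 - 4*sqrt(3)*exp(sqrt(3)*a)/3


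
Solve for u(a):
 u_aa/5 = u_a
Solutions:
 u(a) = C1 + C2*exp(5*a)


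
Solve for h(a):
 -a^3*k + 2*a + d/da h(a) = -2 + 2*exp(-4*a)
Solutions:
 h(a) = C1 + a^4*k/4 - a^2 - 2*a - exp(-4*a)/2


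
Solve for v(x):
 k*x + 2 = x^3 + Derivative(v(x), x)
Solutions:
 v(x) = C1 + k*x^2/2 - x^4/4 + 2*x


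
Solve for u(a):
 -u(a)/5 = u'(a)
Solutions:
 u(a) = C1*exp(-a/5)


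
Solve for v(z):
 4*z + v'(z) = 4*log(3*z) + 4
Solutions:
 v(z) = C1 - 2*z^2 + 4*z*log(z) + z*log(81)


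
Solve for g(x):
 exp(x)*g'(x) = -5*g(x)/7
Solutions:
 g(x) = C1*exp(5*exp(-x)/7)


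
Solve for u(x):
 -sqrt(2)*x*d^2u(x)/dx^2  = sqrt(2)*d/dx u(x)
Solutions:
 u(x) = C1 + C2*log(x)


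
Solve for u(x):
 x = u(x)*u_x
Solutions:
 u(x) = -sqrt(C1 + x^2)
 u(x) = sqrt(C1 + x^2)


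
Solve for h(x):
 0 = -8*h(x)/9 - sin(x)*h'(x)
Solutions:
 h(x) = C1*(cos(x) + 1)^(4/9)/(cos(x) - 1)^(4/9)


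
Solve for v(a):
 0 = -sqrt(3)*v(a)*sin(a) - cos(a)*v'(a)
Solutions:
 v(a) = C1*cos(a)^(sqrt(3))


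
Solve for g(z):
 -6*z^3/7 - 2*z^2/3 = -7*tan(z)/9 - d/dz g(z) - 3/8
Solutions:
 g(z) = C1 + 3*z^4/14 + 2*z^3/9 - 3*z/8 + 7*log(cos(z))/9


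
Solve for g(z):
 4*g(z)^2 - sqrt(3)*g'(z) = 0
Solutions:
 g(z) = -3/(C1 + 4*sqrt(3)*z)


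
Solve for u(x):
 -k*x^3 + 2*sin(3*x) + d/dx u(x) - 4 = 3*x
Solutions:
 u(x) = C1 + k*x^4/4 + 3*x^2/2 + 4*x + 2*cos(3*x)/3


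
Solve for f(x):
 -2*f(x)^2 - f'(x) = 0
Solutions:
 f(x) = 1/(C1 + 2*x)


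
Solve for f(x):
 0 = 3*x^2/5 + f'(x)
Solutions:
 f(x) = C1 - x^3/5


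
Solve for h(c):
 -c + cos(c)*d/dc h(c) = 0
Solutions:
 h(c) = C1 + Integral(c/cos(c), c)


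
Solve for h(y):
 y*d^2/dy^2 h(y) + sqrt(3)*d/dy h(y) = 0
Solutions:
 h(y) = C1 + C2*y^(1 - sqrt(3))


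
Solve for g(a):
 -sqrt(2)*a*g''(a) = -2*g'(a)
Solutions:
 g(a) = C1 + C2*a^(1 + sqrt(2))


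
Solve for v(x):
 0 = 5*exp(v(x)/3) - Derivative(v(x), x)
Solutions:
 v(x) = 3*log(-1/(C1 + 5*x)) + 3*log(3)


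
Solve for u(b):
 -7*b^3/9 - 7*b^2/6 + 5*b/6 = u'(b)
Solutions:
 u(b) = C1 - 7*b^4/36 - 7*b^3/18 + 5*b^2/12


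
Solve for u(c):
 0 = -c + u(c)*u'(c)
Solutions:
 u(c) = -sqrt(C1 + c^2)
 u(c) = sqrt(C1 + c^2)


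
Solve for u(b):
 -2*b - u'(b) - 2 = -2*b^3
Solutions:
 u(b) = C1 + b^4/2 - b^2 - 2*b


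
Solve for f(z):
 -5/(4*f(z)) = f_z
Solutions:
 f(z) = -sqrt(C1 - 10*z)/2
 f(z) = sqrt(C1 - 10*z)/2


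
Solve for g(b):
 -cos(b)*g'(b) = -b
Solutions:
 g(b) = C1 + Integral(b/cos(b), b)


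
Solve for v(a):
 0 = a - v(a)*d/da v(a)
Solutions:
 v(a) = -sqrt(C1 + a^2)
 v(a) = sqrt(C1 + a^2)


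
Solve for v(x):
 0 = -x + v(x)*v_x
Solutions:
 v(x) = -sqrt(C1 + x^2)
 v(x) = sqrt(C1 + x^2)


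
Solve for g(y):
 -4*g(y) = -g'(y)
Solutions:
 g(y) = C1*exp(4*y)


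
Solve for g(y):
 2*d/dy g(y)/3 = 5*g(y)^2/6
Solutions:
 g(y) = -4/(C1 + 5*y)


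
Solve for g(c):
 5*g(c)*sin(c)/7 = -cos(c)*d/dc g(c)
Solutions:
 g(c) = C1*cos(c)^(5/7)


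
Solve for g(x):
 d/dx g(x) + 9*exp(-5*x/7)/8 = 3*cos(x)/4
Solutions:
 g(x) = C1 + 3*sin(x)/4 + 63*exp(-5*x/7)/40


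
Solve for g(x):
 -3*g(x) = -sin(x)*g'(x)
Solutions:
 g(x) = C1*(cos(x) - 1)^(3/2)/(cos(x) + 1)^(3/2)


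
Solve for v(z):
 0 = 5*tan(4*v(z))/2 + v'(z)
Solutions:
 v(z) = -asin(C1*exp(-10*z))/4 + pi/4
 v(z) = asin(C1*exp(-10*z))/4


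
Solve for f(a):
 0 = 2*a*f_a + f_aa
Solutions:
 f(a) = C1 + C2*erf(a)


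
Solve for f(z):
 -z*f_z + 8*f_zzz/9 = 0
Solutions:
 f(z) = C1 + Integral(C2*airyai(3^(2/3)*z/2) + C3*airybi(3^(2/3)*z/2), z)


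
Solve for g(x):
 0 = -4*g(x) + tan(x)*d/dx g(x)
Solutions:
 g(x) = C1*sin(x)^4


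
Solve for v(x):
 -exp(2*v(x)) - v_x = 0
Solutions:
 v(x) = log(-sqrt(-1/(C1 - x))) - log(2)/2
 v(x) = log(-1/(C1 - x))/2 - log(2)/2


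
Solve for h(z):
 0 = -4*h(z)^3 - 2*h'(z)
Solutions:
 h(z) = -sqrt(2)*sqrt(-1/(C1 - 2*z))/2
 h(z) = sqrt(2)*sqrt(-1/(C1 - 2*z))/2


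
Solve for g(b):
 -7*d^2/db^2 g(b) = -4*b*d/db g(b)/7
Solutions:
 g(b) = C1 + C2*erfi(sqrt(2)*b/7)


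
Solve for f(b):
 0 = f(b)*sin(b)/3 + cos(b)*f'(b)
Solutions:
 f(b) = C1*cos(b)^(1/3)


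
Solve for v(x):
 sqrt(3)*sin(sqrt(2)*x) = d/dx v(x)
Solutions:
 v(x) = C1 - sqrt(6)*cos(sqrt(2)*x)/2


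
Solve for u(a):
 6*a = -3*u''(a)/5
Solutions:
 u(a) = C1 + C2*a - 5*a^3/3


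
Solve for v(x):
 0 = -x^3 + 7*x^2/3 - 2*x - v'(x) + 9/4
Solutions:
 v(x) = C1 - x^4/4 + 7*x^3/9 - x^2 + 9*x/4


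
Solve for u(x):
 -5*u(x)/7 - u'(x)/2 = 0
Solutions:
 u(x) = C1*exp(-10*x/7)


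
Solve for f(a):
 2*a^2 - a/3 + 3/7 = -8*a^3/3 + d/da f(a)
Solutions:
 f(a) = C1 + 2*a^4/3 + 2*a^3/3 - a^2/6 + 3*a/7


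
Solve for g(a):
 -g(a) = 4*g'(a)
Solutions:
 g(a) = C1*exp(-a/4)


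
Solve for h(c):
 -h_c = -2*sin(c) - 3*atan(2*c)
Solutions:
 h(c) = C1 + 3*c*atan(2*c) - 3*log(4*c^2 + 1)/4 - 2*cos(c)


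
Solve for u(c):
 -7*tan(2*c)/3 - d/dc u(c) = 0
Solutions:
 u(c) = C1 + 7*log(cos(2*c))/6


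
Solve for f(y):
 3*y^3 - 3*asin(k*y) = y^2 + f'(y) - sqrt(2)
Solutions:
 f(y) = C1 + 3*y^4/4 - y^3/3 + sqrt(2)*y - 3*Piecewise((y*asin(k*y) + sqrt(-k^2*y^2 + 1)/k, Ne(k, 0)), (0, True))


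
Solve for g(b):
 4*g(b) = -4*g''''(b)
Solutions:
 g(b) = (C1*sin(sqrt(2)*b/2) + C2*cos(sqrt(2)*b/2))*exp(-sqrt(2)*b/2) + (C3*sin(sqrt(2)*b/2) + C4*cos(sqrt(2)*b/2))*exp(sqrt(2)*b/2)


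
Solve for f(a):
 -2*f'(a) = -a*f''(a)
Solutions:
 f(a) = C1 + C2*a^3


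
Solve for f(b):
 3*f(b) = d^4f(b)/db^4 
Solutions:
 f(b) = C1*exp(-3^(1/4)*b) + C2*exp(3^(1/4)*b) + C3*sin(3^(1/4)*b) + C4*cos(3^(1/4)*b)


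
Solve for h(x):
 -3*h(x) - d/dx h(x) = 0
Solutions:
 h(x) = C1*exp(-3*x)


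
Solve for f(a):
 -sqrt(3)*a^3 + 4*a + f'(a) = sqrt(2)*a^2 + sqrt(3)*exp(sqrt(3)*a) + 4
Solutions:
 f(a) = C1 + sqrt(3)*a^4/4 + sqrt(2)*a^3/3 - 2*a^2 + 4*a + exp(sqrt(3)*a)


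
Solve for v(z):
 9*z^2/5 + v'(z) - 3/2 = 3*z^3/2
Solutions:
 v(z) = C1 + 3*z^4/8 - 3*z^3/5 + 3*z/2


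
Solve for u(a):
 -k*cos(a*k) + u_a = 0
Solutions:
 u(a) = C1 + sin(a*k)


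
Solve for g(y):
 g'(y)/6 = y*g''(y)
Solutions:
 g(y) = C1 + C2*y^(7/6)


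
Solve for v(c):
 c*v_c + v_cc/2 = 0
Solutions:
 v(c) = C1 + C2*erf(c)


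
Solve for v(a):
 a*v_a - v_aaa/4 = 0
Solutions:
 v(a) = C1 + Integral(C2*airyai(2^(2/3)*a) + C3*airybi(2^(2/3)*a), a)


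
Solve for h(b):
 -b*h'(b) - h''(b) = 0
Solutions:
 h(b) = C1 + C2*erf(sqrt(2)*b/2)


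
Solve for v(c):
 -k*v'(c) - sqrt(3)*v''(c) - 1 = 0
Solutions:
 v(c) = C1 + C2*exp(-sqrt(3)*c*k/3) - c/k


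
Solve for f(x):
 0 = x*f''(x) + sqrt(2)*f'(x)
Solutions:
 f(x) = C1 + C2*x^(1 - sqrt(2))


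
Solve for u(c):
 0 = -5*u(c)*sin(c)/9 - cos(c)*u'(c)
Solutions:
 u(c) = C1*cos(c)^(5/9)


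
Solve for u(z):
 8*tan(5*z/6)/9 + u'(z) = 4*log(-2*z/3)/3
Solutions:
 u(z) = C1 + 4*z*log(-z)/3 - 4*z*log(3)/3 - 4*z/3 + 4*z*log(2)/3 + 16*log(cos(5*z/6))/15


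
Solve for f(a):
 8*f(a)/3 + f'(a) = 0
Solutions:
 f(a) = C1*exp(-8*a/3)


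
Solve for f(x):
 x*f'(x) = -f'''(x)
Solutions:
 f(x) = C1 + Integral(C2*airyai(-x) + C3*airybi(-x), x)


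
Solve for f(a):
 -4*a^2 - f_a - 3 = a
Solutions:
 f(a) = C1 - 4*a^3/3 - a^2/2 - 3*a


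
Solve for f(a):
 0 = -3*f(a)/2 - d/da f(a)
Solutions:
 f(a) = C1*exp(-3*a/2)


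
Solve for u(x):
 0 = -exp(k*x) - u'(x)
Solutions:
 u(x) = C1 - exp(k*x)/k


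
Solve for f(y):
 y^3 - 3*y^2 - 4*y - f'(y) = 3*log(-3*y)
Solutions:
 f(y) = C1 + y^4/4 - y^3 - 2*y^2 - 3*y*log(-y) + 3*y*(1 - log(3))


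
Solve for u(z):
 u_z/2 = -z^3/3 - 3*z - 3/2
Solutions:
 u(z) = C1 - z^4/6 - 3*z^2 - 3*z


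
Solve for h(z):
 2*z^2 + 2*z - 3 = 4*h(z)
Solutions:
 h(z) = z^2/2 + z/2 - 3/4


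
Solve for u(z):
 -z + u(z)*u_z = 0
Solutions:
 u(z) = -sqrt(C1 + z^2)
 u(z) = sqrt(C1 + z^2)


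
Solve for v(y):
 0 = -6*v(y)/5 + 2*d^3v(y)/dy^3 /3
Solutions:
 v(y) = C3*exp(15^(2/3)*y/5) + (C1*sin(3*3^(1/6)*5^(2/3)*y/10) + C2*cos(3*3^(1/6)*5^(2/3)*y/10))*exp(-15^(2/3)*y/10)


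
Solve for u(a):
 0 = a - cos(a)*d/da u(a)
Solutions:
 u(a) = C1 + Integral(a/cos(a), a)


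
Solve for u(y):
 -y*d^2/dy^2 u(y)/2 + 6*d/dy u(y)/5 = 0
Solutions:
 u(y) = C1 + C2*y^(17/5)


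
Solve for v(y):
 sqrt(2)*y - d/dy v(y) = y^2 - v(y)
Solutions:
 v(y) = C1*exp(y) + y^2 - sqrt(2)*y + 2*y - sqrt(2) + 2


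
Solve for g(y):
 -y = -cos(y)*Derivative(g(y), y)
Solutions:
 g(y) = C1 + Integral(y/cos(y), y)


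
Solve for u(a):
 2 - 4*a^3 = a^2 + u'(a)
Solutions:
 u(a) = C1 - a^4 - a^3/3 + 2*a


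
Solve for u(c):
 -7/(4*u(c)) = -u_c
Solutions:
 u(c) = -sqrt(C1 + 14*c)/2
 u(c) = sqrt(C1 + 14*c)/2


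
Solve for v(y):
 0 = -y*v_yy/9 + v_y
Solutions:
 v(y) = C1 + C2*y^10


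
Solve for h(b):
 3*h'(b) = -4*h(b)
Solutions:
 h(b) = C1*exp(-4*b/3)


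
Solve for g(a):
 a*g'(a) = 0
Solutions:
 g(a) = C1


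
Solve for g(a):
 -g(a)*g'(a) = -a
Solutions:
 g(a) = -sqrt(C1 + a^2)
 g(a) = sqrt(C1 + a^2)


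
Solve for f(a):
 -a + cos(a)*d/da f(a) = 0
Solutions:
 f(a) = C1 + Integral(a/cos(a), a)


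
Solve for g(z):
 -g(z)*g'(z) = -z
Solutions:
 g(z) = -sqrt(C1 + z^2)
 g(z) = sqrt(C1 + z^2)


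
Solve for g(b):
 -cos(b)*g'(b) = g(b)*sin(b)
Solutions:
 g(b) = C1*cos(b)


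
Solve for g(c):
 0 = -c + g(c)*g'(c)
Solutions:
 g(c) = -sqrt(C1 + c^2)
 g(c) = sqrt(C1 + c^2)


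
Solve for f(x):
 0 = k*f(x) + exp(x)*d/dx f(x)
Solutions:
 f(x) = C1*exp(k*exp(-x))


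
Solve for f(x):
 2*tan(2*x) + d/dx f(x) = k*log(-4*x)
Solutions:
 f(x) = C1 + k*x*(log(-x) - 1) + 2*k*x*log(2) + log(cos(2*x))


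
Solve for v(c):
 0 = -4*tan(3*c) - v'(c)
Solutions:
 v(c) = C1 + 4*log(cos(3*c))/3


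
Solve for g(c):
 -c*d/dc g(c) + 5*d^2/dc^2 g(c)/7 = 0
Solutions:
 g(c) = C1 + C2*erfi(sqrt(70)*c/10)


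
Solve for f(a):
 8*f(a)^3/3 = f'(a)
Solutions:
 f(a) = -sqrt(6)*sqrt(-1/(C1 + 8*a))/2
 f(a) = sqrt(6)*sqrt(-1/(C1 + 8*a))/2


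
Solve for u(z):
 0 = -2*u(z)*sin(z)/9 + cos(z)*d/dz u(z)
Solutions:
 u(z) = C1/cos(z)^(2/9)


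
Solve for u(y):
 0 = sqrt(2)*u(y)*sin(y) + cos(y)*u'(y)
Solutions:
 u(y) = C1*cos(y)^(sqrt(2))


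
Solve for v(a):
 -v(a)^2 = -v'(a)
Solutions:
 v(a) = -1/(C1 + a)


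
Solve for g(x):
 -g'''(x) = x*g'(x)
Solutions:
 g(x) = C1 + Integral(C2*airyai(-x) + C3*airybi(-x), x)


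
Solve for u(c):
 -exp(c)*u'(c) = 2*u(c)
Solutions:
 u(c) = C1*exp(2*exp(-c))


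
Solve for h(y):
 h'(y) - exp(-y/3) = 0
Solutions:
 h(y) = C1 - 3*exp(-y/3)


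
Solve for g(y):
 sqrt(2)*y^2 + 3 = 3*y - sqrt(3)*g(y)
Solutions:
 g(y) = -sqrt(6)*y^2/3 + sqrt(3)*y - sqrt(3)


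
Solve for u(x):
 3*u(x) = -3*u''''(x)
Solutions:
 u(x) = (C1*sin(sqrt(2)*x/2) + C2*cos(sqrt(2)*x/2))*exp(-sqrt(2)*x/2) + (C3*sin(sqrt(2)*x/2) + C4*cos(sqrt(2)*x/2))*exp(sqrt(2)*x/2)


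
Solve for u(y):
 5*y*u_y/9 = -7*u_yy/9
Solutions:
 u(y) = C1 + C2*erf(sqrt(70)*y/14)


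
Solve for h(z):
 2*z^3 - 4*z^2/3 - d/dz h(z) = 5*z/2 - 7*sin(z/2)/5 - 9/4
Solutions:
 h(z) = C1 + z^4/2 - 4*z^3/9 - 5*z^2/4 + 9*z/4 - 14*cos(z/2)/5


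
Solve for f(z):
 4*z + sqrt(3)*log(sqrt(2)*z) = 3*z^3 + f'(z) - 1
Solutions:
 f(z) = C1 - 3*z^4/4 + 2*z^2 + sqrt(3)*z*log(z) - sqrt(3)*z + sqrt(3)*z*log(2)/2 + z


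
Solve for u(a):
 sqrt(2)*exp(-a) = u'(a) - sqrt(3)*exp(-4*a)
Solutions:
 u(a) = C1 - sqrt(2)*exp(-a) - sqrt(3)*exp(-4*a)/4


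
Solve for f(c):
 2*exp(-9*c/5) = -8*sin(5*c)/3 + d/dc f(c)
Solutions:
 f(c) = C1 - 8*cos(5*c)/15 - 10*exp(-9*c/5)/9


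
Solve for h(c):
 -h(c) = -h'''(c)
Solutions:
 h(c) = C3*exp(c) + (C1*sin(sqrt(3)*c/2) + C2*cos(sqrt(3)*c/2))*exp(-c/2)


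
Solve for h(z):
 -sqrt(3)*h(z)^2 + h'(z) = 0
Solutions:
 h(z) = -1/(C1 + sqrt(3)*z)


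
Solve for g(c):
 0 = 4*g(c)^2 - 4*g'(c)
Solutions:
 g(c) = -1/(C1 + c)


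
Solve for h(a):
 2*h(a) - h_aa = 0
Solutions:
 h(a) = C1*exp(-sqrt(2)*a) + C2*exp(sqrt(2)*a)


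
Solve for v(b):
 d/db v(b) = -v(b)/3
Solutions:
 v(b) = C1*exp(-b/3)


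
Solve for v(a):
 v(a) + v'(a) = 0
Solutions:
 v(a) = C1*exp(-a)


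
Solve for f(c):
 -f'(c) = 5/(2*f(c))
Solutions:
 f(c) = -sqrt(C1 - 5*c)
 f(c) = sqrt(C1 - 5*c)


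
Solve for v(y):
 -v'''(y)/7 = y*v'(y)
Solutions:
 v(y) = C1 + Integral(C2*airyai(-7^(1/3)*y) + C3*airybi(-7^(1/3)*y), y)


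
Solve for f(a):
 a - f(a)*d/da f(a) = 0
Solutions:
 f(a) = -sqrt(C1 + a^2)
 f(a) = sqrt(C1 + a^2)


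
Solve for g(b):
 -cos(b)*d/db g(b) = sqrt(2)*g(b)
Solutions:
 g(b) = C1*(sin(b) - 1)^(sqrt(2)/2)/(sin(b) + 1)^(sqrt(2)/2)


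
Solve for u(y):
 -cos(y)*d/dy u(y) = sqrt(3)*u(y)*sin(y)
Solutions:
 u(y) = C1*cos(y)^(sqrt(3))


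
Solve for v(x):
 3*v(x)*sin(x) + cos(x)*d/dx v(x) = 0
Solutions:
 v(x) = C1*cos(x)^3


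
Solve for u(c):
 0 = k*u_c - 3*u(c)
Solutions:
 u(c) = C1*exp(3*c/k)


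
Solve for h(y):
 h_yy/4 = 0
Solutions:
 h(y) = C1 + C2*y


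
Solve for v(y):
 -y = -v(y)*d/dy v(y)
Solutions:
 v(y) = -sqrt(C1 + y^2)
 v(y) = sqrt(C1 + y^2)


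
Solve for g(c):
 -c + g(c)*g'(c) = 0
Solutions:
 g(c) = -sqrt(C1 + c^2)
 g(c) = sqrt(C1 + c^2)


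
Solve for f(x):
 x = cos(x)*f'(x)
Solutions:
 f(x) = C1 + Integral(x/cos(x), x)


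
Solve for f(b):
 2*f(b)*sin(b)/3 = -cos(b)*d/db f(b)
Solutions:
 f(b) = C1*cos(b)^(2/3)


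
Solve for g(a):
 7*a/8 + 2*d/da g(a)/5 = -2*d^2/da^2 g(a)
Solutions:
 g(a) = C1 + C2*exp(-a/5) - 35*a^2/32 + 175*a/16


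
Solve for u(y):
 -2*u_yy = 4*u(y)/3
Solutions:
 u(y) = C1*sin(sqrt(6)*y/3) + C2*cos(sqrt(6)*y/3)


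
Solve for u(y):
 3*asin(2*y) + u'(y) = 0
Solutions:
 u(y) = C1 - 3*y*asin(2*y) - 3*sqrt(1 - 4*y^2)/2


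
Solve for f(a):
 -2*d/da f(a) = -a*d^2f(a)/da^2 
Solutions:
 f(a) = C1 + C2*a^3


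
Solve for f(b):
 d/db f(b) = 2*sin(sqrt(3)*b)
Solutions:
 f(b) = C1 - 2*sqrt(3)*cos(sqrt(3)*b)/3


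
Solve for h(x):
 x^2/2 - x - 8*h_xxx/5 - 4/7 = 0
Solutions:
 h(x) = C1 + C2*x + C3*x^2 + x^5/192 - 5*x^4/192 - 5*x^3/84


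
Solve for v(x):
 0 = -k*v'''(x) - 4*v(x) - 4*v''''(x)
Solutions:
 v(x) = C1*exp(x*(-3*k - sqrt(3)*sqrt(3*k^2 + 16*6^(1/3)*(9*k^2 + sqrt(3)*sqrt(27*k^4 - 65536))^(1/3) + 512*6^(2/3)/(9*k^2 + sqrt(3)*sqrt(27*k^4 - 65536))^(1/3)) + sqrt(6)*sqrt(3*sqrt(3)*k^3/sqrt(3*k^2 + 16*6^(1/3)*(9*k^2 + sqrt(3)*sqrt(27*k^4 - 65536))^(1/3) + 512*6^(2/3)/(9*k^2 + sqrt(3)*sqrt(27*k^4 - 65536))^(1/3)) + 3*k^2 - 8*6^(1/3)*(9*k^2 + sqrt(3)*sqrt(27*k^4 - 65536))^(1/3) - 256*6^(2/3)/(9*k^2 + sqrt(3)*sqrt(27*k^4 - 65536))^(1/3)))/48) + C2*exp(x*(-3*k + sqrt(3)*sqrt(3*k^2 + 16*6^(1/3)*(9*k^2 + sqrt(3)*sqrt(27*k^4 - 65536))^(1/3) + 512*6^(2/3)/(9*k^2 + sqrt(3)*sqrt(27*k^4 - 65536))^(1/3)) - sqrt(6)*sqrt(-3*sqrt(3)*k^3/sqrt(3*k^2 + 16*6^(1/3)*(9*k^2 + sqrt(3)*sqrt(27*k^4 - 65536))^(1/3) + 512*6^(2/3)/(9*k^2 + sqrt(3)*sqrt(27*k^4 - 65536))^(1/3)) + 3*k^2 - 8*6^(1/3)*(9*k^2 + sqrt(3)*sqrt(27*k^4 - 65536))^(1/3) - 256*6^(2/3)/(9*k^2 + sqrt(3)*sqrt(27*k^4 - 65536))^(1/3)))/48) + C3*exp(x*(-3*k + sqrt(3)*sqrt(3*k^2 + 16*6^(1/3)*(9*k^2 + sqrt(3)*sqrt(27*k^4 - 65536))^(1/3) + 512*6^(2/3)/(9*k^2 + sqrt(3)*sqrt(27*k^4 - 65536))^(1/3)) + sqrt(6)*sqrt(-3*sqrt(3)*k^3/sqrt(3*k^2 + 16*6^(1/3)*(9*k^2 + sqrt(3)*sqrt(27*k^4 - 65536))^(1/3) + 512*6^(2/3)/(9*k^2 + sqrt(3)*sqrt(27*k^4 - 65536))^(1/3)) + 3*k^2 - 8*6^(1/3)*(9*k^2 + sqrt(3)*sqrt(27*k^4 - 65536))^(1/3) - 256*6^(2/3)/(9*k^2 + sqrt(3)*sqrt(27*k^4 - 65536))^(1/3)))/48) + C4*exp(-x*(3*k + sqrt(3)*sqrt(3*k^2 + 16*6^(1/3)*(9*k^2 + sqrt(3)*sqrt(27*k^4 - 65536))^(1/3) + 512*6^(2/3)/(9*k^2 + sqrt(3)*sqrt(27*k^4 - 65536))^(1/3)) + sqrt(6)*sqrt(3*sqrt(3)*k^3/sqrt(3*k^2 + 16*6^(1/3)*(9*k^2 + sqrt(3)*sqrt(27*k^4 - 65536))^(1/3) + 512*6^(2/3)/(9*k^2 + sqrt(3)*sqrt(27*k^4 - 65536))^(1/3)) + 3*k^2 - 8*6^(1/3)*(9*k^2 + sqrt(3)*sqrt(27*k^4 - 65536))^(1/3) - 256*6^(2/3)/(9*k^2 + sqrt(3)*sqrt(27*k^4 - 65536))^(1/3)))/48)


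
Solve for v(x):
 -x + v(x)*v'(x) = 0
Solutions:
 v(x) = -sqrt(C1 + x^2)
 v(x) = sqrt(C1 + x^2)


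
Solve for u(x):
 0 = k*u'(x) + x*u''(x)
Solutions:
 u(x) = C1 + x^(1 - re(k))*(C2*sin(log(x)*Abs(im(k))) + C3*cos(log(x)*im(k)))


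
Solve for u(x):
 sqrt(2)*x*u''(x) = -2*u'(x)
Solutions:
 u(x) = C1 + C2*x^(1 - sqrt(2))


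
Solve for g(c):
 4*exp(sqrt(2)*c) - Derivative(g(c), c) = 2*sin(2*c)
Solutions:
 g(c) = C1 + 2*sqrt(2)*exp(sqrt(2)*c) + cos(2*c)


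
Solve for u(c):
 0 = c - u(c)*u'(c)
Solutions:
 u(c) = -sqrt(C1 + c^2)
 u(c) = sqrt(C1 + c^2)


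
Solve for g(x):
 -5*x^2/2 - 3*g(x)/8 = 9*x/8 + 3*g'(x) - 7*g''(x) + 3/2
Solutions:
 g(x) = C1*exp(x*(6 - sqrt(78))/28) + C2*exp(x*(6 + sqrt(78))/28) - 20*x^2/3 + 311*x/3 - 9740/9


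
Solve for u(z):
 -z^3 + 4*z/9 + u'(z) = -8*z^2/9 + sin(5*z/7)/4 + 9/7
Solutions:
 u(z) = C1 + z^4/4 - 8*z^3/27 - 2*z^2/9 + 9*z/7 - 7*cos(5*z/7)/20


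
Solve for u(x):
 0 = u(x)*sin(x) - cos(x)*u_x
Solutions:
 u(x) = C1/cos(x)


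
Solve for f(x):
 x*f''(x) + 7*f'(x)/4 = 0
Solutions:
 f(x) = C1 + C2/x^(3/4)


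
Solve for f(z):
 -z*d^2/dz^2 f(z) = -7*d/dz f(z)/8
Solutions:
 f(z) = C1 + C2*z^(15/8)


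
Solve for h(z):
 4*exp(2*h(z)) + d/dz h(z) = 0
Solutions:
 h(z) = log(-sqrt(-1/(C1 - 4*z))) - log(2)/2
 h(z) = log(-1/(C1 - 4*z))/2 - log(2)/2


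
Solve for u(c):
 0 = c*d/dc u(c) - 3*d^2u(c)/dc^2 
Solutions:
 u(c) = C1 + C2*erfi(sqrt(6)*c/6)


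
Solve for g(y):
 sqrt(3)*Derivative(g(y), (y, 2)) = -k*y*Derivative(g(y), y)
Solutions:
 g(y) = Piecewise((-sqrt(2)*3^(1/4)*sqrt(pi)*C1*erf(sqrt(2)*3^(3/4)*sqrt(k)*y/6)/(2*sqrt(k)) - C2, (k > 0) | (k < 0)), (-C1*y - C2, True))


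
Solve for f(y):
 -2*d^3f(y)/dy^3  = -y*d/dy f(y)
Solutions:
 f(y) = C1 + Integral(C2*airyai(2^(2/3)*y/2) + C3*airybi(2^(2/3)*y/2), y)


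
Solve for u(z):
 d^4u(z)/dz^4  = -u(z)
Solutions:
 u(z) = (C1*sin(sqrt(2)*z/2) + C2*cos(sqrt(2)*z/2))*exp(-sqrt(2)*z/2) + (C3*sin(sqrt(2)*z/2) + C4*cos(sqrt(2)*z/2))*exp(sqrt(2)*z/2)


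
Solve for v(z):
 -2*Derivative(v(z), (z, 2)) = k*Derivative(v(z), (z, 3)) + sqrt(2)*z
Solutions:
 v(z) = C1 + C2*z + C3*exp(-2*z/k) + sqrt(2)*k*z^2/8 - sqrt(2)*z^3/12


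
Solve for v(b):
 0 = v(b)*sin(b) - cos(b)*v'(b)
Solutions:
 v(b) = C1/cos(b)


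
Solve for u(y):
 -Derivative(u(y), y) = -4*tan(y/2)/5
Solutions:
 u(y) = C1 - 8*log(cos(y/2))/5


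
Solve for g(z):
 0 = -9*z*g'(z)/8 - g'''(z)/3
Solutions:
 g(z) = C1 + Integral(C2*airyai(-3*z/2) + C3*airybi(-3*z/2), z)


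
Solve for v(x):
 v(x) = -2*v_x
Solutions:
 v(x) = C1*exp(-x/2)


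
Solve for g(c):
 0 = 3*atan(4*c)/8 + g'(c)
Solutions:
 g(c) = C1 - 3*c*atan(4*c)/8 + 3*log(16*c^2 + 1)/64


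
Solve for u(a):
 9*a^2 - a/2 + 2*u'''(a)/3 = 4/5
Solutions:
 u(a) = C1 + C2*a + C3*a^2 - 9*a^5/40 + a^4/32 + a^3/5


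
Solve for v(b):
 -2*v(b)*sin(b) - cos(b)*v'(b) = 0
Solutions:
 v(b) = C1*cos(b)^2


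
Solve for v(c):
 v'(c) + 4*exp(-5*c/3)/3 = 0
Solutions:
 v(c) = C1 + 4*exp(-5*c/3)/5


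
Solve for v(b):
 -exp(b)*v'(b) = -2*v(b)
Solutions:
 v(b) = C1*exp(-2*exp(-b))


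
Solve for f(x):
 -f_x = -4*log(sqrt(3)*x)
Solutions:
 f(x) = C1 + 4*x*log(x) - 4*x + x*log(9)


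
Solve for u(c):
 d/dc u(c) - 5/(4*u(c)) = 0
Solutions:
 u(c) = -sqrt(C1 + 10*c)/2
 u(c) = sqrt(C1 + 10*c)/2


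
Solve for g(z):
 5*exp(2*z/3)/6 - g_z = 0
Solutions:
 g(z) = C1 + 5*exp(2*z/3)/4


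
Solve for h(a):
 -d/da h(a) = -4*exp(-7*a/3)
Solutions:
 h(a) = C1 - 12*exp(-7*a/3)/7


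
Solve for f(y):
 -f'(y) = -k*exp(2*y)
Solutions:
 f(y) = C1 + k*exp(2*y)/2


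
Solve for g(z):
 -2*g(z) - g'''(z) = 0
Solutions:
 g(z) = C3*exp(-2^(1/3)*z) + (C1*sin(2^(1/3)*sqrt(3)*z/2) + C2*cos(2^(1/3)*sqrt(3)*z/2))*exp(2^(1/3)*z/2)


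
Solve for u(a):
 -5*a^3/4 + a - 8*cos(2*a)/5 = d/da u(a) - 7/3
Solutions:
 u(a) = C1 - 5*a^4/16 + a^2/2 + 7*a/3 - 8*sin(a)*cos(a)/5


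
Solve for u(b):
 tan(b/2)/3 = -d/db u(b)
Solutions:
 u(b) = C1 + 2*log(cos(b/2))/3


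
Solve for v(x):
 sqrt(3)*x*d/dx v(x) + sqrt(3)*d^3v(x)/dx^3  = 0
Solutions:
 v(x) = C1 + Integral(C2*airyai(-x) + C3*airybi(-x), x)


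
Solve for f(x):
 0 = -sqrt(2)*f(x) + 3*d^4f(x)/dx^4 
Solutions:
 f(x) = C1*exp(-2^(1/8)*3^(3/4)*x/3) + C2*exp(2^(1/8)*3^(3/4)*x/3) + C3*sin(2^(1/8)*3^(3/4)*x/3) + C4*cos(2^(1/8)*3^(3/4)*x/3)


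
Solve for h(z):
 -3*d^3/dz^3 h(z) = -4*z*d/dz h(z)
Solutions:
 h(z) = C1 + Integral(C2*airyai(6^(2/3)*z/3) + C3*airybi(6^(2/3)*z/3), z)


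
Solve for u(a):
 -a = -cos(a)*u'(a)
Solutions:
 u(a) = C1 + Integral(a/cos(a), a)


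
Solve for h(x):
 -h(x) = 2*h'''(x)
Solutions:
 h(x) = C3*exp(-2^(2/3)*x/2) + (C1*sin(2^(2/3)*sqrt(3)*x/4) + C2*cos(2^(2/3)*sqrt(3)*x/4))*exp(2^(2/3)*x/4)


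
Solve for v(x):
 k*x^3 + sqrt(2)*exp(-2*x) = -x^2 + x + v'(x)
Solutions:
 v(x) = C1 + k*x^4/4 + x^3/3 - x^2/2 - sqrt(2)*exp(-2*x)/2


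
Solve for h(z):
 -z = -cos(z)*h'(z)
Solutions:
 h(z) = C1 + Integral(z/cos(z), z)


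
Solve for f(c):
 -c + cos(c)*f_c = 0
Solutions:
 f(c) = C1 + Integral(c/cos(c), c)


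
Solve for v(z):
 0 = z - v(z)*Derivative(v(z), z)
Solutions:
 v(z) = -sqrt(C1 + z^2)
 v(z) = sqrt(C1 + z^2)


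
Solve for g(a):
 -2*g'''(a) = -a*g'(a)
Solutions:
 g(a) = C1 + Integral(C2*airyai(2^(2/3)*a/2) + C3*airybi(2^(2/3)*a/2), a)


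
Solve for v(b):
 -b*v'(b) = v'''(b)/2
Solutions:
 v(b) = C1 + Integral(C2*airyai(-2^(1/3)*b) + C3*airybi(-2^(1/3)*b), b)


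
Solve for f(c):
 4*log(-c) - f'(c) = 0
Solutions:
 f(c) = C1 + 4*c*log(-c) - 4*c


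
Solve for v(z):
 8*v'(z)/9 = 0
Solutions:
 v(z) = C1


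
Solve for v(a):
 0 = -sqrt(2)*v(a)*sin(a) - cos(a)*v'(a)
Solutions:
 v(a) = C1*cos(a)^(sqrt(2))


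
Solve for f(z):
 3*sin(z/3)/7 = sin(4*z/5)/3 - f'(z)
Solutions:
 f(z) = C1 + 9*cos(z/3)/7 - 5*cos(4*z/5)/12


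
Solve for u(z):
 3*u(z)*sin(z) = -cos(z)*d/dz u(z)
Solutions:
 u(z) = C1*cos(z)^3


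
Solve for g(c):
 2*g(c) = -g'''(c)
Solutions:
 g(c) = C3*exp(-2^(1/3)*c) + (C1*sin(2^(1/3)*sqrt(3)*c/2) + C2*cos(2^(1/3)*sqrt(3)*c/2))*exp(2^(1/3)*c/2)


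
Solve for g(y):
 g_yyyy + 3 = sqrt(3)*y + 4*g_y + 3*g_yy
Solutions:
 g(y) = C1 + C2*exp(-y*((sqrt(3) + 2)^(-1/3) + (sqrt(3) + 2)^(1/3))/2)*sin(sqrt(3)*y*(-(sqrt(3) + 2)^(1/3) + (sqrt(3) + 2)^(-1/3))/2) + C3*exp(-y*((sqrt(3) + 2)^(-1/3) + (sqrt(3) + 2)^(1/3))/2)*cos(sqrt(3)*y*(-(sqrt(3) + 2)^(1/3) + (sqrt(3) + 2)^(-1/3))/2) + C4*exp(y*((sqrt(3) + 2)^(-1/3) + (sqrt(3) + 2)^(1/3))) - sqrt(3)*y^2/8 + 3*sqrt(3)*y/16 + 3*y/4


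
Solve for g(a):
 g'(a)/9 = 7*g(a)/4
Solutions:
 g(a) = C1*exp(63*a/4)


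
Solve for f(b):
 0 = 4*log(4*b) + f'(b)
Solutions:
 f(b) = C1 - 4*b*log(b) - b*log(256) + 4*b


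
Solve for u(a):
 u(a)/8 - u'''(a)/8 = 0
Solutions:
 u(a) = C3*exp(a) + (C1*sin(sqrt(3)*a/2) + C2*cos(sqrt(3)*a/2))*exp(-a/2)


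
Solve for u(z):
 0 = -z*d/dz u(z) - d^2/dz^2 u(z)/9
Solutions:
 u(z) = C1 + C2*erf(3*sqrt(2)*z/2)


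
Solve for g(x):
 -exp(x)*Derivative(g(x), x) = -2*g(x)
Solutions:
 g(x) = C1*exp(-2*exp(-x))


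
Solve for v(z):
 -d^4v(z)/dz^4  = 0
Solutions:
 v(z) = C1 + C2*z + C3*z^2 + C4*z^3


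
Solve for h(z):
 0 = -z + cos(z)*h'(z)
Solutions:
 h(z) = C1 + Integral(z/cos(z), z)


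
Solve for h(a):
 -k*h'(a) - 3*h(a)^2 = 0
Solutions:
 h(a) = k/(C1*k + 3*a)


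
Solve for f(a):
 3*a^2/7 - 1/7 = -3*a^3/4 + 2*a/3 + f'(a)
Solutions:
 f(a) = C1 + 3*a^4/16 + a^3/7 - a^2/3 - a/7


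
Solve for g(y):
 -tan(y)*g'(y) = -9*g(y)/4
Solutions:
 g(y) = C1*sin(y)^(9/4)


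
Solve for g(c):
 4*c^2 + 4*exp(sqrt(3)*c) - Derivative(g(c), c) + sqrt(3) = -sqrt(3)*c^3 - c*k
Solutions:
 g(c) = C1 + sqrt(3)*c^4/4 + 4*c^3/3 + c^2*k/2 + sqrt(3)*c + 4*sqrt(3)*exp(sqrt(3)*c)/3


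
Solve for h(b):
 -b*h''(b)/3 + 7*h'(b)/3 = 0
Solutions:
 h(b) = C1 + C2*b^8


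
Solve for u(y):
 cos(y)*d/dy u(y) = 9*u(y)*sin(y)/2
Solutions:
 u(y) = C1/cos(y)^(9/2)


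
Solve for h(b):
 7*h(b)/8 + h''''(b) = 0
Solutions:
 h(b) = (C1*sin(2^(3/4)*7^(1/4)*b/4) + C2*cos(2^(3/4)*7^(1/4)*b/4))*exp(-2^(3/4)*7^(1/4)*b/4) + (C3*sin(2^(3/4)*7^(1/4)*b/4) + C4*cos(2^(3/4)*7^(1/4)*b/4))*exp(2^(3/4)*7^(1/4)*b/4)


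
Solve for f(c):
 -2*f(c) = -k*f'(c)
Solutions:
 f(c) = C1*exp(2*c/k)


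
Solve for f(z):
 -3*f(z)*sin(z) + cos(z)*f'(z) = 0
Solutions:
 f(z) = C1/cos(z)^3


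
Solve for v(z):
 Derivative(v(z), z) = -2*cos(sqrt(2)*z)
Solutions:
 v(z) = C1 - sqrt(2)*sin(sqrt(2)*z)


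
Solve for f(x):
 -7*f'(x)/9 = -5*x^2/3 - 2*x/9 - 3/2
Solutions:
 f(x) = C1 + 5*x^3/7 + x^2/7 + 27*x/14


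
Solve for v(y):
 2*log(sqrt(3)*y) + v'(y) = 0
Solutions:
 v(y) = C1 - 2*y*log(y) - y*log(3) + 2*y


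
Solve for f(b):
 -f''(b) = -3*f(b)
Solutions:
 f(b) = C1*exp(-sqrt(3)*b) + C2*exp(sqrt(3)*b)


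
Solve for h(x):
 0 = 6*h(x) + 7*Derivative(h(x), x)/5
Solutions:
 h(x) = C1*exp(-30*x/7)


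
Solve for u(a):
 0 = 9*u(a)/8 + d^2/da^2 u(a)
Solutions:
 u(a) = C1*sin(3*sqrt(2)*a/4) + C2*cos(3*sqrt(2)*a/4)


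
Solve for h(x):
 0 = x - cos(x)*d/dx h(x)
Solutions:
 h(x) = C1 + Integral(x/cos(x), x)


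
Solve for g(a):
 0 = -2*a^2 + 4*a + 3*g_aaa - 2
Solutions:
 g(a) = C1 + C2*a + C3*a^2 + a^5/90 - a^4/18 + a^3/9


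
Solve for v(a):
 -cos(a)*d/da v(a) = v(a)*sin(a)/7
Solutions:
 v(a) = C1*cos(a)^(1/7)


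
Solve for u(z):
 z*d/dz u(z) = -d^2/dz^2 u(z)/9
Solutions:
 u(z) = C1 + C2*erf(3*sqrt(2)*z/2)


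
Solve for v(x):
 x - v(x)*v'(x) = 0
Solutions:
 v(x) = -sqrt(C1 + x^2)
 v(x) = sqrt(C1 + x^2)


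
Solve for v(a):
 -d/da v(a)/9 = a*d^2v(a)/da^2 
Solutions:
 v(a) = C1 + C2*a^(8/9)


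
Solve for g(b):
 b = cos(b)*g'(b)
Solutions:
 g(b) = C1 + Integral(b/cos(b), b)
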